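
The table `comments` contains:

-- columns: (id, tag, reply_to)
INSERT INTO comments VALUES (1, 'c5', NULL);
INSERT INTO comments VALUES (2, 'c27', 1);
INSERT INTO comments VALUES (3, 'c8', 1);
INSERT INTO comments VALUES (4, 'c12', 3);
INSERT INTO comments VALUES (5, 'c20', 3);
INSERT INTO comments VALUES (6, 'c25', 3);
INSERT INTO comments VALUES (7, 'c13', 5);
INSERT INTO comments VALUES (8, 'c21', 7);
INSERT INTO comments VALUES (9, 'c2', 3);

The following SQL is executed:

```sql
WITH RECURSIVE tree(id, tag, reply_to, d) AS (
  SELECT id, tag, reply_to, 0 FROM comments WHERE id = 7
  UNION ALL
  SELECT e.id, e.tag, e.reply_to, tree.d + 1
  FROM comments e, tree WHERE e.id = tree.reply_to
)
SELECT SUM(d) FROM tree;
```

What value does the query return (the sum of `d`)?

Base: id=7 (c13), reply_to=5, d 0.
Iteration 1: join on id=5 -> c20 (id 5, reply_to=3, d 1).
Iteration 2: join on id=3 -> c8 (id 3, reply_to=1, d 2).
Iteration 3: join on id=1 -> c5 (id 1, reply_to=NULL, d 3).
Iteration 4: reply_to is NULL; no match; recursion stops.
SUM(d) = 0 + 1 + 2 + 3 = 6.

6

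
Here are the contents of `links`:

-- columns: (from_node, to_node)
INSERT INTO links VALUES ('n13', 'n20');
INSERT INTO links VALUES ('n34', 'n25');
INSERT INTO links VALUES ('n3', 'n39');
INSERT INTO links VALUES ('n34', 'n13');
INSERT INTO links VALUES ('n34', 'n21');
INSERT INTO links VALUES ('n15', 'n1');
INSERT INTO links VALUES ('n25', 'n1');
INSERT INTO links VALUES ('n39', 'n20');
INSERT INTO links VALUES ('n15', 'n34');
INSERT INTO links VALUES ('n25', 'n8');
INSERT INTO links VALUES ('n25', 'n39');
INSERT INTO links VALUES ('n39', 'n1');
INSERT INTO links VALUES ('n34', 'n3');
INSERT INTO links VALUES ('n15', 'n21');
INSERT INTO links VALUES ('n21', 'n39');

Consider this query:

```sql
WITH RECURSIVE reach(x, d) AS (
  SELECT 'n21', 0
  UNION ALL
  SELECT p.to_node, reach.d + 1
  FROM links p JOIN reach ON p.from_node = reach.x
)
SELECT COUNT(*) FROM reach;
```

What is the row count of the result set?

4

Base: (n21, d=0).
Iteration 1: edges from {n21} -> (n39, d=1).
Iteration 2: edges from {n39} -> (n1, d=2), (n20, d=2).
Iteration 3: no outgoing edges from {n1,n20}; recursion stops.
Total rows emitted: 4.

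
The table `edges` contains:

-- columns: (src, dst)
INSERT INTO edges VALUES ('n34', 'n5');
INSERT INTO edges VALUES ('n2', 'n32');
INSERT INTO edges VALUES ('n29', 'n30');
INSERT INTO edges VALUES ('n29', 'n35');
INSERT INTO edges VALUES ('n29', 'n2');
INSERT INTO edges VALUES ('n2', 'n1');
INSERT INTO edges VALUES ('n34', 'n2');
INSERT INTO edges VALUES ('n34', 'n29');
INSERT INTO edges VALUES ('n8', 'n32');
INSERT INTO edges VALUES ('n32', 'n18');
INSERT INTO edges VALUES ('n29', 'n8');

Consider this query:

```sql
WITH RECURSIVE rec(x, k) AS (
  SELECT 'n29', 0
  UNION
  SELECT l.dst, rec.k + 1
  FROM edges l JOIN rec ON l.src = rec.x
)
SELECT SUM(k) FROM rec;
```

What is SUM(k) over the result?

Base: (n29, k=0).
Iteration 1: edges from {n29} -> (n2, k=1), (n30, k=1), (n35, k=1), (n8, k=1).
Iteration 2: edges from {n2,n30,n35,n8} -> (n1, k=2), (n32, k=2). [UNION drops 1 duplicate row(s)]
Iteration 3: edges from {n1,n32} -> (n18, k=3).
Iteration 4: no outgoing edges from {n18}; recursion stops.
SUM(k) = 0 + 1 + 1 + 1 + 1 + 2 + 2 + 3 = 11.

11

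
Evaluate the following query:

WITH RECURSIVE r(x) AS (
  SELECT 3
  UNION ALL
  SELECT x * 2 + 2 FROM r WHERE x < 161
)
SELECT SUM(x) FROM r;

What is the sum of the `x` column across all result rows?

621

Base: x=3.
Iteration 1: 3 < 161 holds -> x = 3 * 2 + 2 = 8.
Iteration 2: 8 < 161 holds -> x = 8 * 2 + 2 = 18.
Iteration 3: 18 < 161 holds -> x = 18 * 2 + 2 = 38.
Iteration 4: 38 < 161 holds -> x = 38 * 2 + 2 = 78.
Iteration 5: 78 < 161 holds -> x = 78 * 2 + 2 = 158.
Iteration 6: 158 < 161 holds -> x = 158 * 2 + 2 = 318.
Iteration 7: 318 < 161 fails; recursion stops.
SUM(x) = 3 + 8 + 18 + 38 + 78 + 158 + 318 = 621.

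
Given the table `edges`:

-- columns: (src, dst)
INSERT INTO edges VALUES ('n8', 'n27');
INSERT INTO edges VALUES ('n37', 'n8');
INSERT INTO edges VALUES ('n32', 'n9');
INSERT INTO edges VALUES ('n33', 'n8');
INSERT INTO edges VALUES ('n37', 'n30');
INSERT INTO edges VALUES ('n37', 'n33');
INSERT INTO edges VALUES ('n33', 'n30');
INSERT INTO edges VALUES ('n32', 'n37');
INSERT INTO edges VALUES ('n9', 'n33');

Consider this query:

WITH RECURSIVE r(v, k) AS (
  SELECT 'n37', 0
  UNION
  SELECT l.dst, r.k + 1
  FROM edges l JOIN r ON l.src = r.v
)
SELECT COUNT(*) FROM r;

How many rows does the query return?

8

Base: (n37, k=0).
Iteration 1: edges from {n37} -> (n30, k=1), (n33, k=1), (n8, k=1).
Iteration 2: edges from {n30,n33,n8} -> (n27, k=2), (n30, k=2), (n8, k=2).
Iteration 3: edges from {n27,n30,n8} -> (n27, k=3).
Iteration 4: no outgoing edges from {n27}; recursion stops.
Total rows emitted: 8.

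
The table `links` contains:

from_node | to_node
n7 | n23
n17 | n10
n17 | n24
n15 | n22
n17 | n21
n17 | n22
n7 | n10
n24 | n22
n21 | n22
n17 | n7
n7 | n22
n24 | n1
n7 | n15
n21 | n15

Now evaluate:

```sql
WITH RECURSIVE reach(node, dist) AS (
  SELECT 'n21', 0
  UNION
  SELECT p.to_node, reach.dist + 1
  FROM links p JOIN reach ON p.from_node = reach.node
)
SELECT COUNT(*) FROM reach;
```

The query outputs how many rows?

Base: (n21, dist=0).
Iteration 1: edges from {n21} -> (n15, dist=1), (n22, dist=1).
Iteration 2: edges from {n15,n22} -> (n22, dist=2).
Iteration 3: no outgoing edges from {n22}; recursion stops.
Total rows emitted: 4.

4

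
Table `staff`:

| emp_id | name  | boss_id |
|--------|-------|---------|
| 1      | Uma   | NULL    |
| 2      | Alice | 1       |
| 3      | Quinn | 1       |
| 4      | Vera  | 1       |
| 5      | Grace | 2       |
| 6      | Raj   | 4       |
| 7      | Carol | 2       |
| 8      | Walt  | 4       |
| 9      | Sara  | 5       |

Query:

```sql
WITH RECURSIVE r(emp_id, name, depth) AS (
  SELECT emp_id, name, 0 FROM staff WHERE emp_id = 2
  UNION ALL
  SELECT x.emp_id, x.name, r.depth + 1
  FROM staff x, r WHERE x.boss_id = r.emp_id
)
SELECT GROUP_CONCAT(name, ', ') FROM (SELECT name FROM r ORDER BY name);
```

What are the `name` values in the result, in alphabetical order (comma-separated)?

Alice, Carol, Grace, Sara

Base: emp_id=2 (Alice) at depth 0.
Iteration 1: rows with boss_id in {2} -> Grace (id 5, depth 1), Carol (id 7, depth 1).
Iteration 2: rows with boss_id in {5,7} -> Sara (id 9, depth 2).
Iteration 3: no rows with boss_id in {9}; recursion stops.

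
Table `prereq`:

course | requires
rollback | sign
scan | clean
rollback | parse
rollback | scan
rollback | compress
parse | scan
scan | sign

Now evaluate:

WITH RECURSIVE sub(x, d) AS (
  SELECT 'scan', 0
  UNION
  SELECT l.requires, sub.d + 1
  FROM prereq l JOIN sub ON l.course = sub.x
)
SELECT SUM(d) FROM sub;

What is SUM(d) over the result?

Base: (scan, d=0).
Iteration 1: edges from {scan} -> (clean, d=1), (sign, d=1).
Iteration 2: no outgoing edges from {clean,sign}; recursion stops.
SUM(d) = 0 + 1 + 1 = 2.

2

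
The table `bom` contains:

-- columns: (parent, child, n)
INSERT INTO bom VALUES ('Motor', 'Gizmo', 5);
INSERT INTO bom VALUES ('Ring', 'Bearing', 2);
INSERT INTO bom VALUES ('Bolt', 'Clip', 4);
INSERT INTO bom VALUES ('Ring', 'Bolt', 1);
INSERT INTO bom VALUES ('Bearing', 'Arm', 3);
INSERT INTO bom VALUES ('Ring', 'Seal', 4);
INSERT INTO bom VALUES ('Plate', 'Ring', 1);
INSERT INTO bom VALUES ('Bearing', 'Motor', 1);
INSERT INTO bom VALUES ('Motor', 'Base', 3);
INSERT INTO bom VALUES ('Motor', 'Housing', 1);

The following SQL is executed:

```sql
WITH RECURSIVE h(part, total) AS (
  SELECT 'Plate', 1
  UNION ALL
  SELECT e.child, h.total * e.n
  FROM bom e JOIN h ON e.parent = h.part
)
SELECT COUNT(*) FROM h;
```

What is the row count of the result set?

11

Base: (Plate, total=1).
Iteration 1: components of {Plate} -> Ring = 1*1 = 1.
Iteration 2: components of {Ring} -> Bearing = 1*2 = 2, Bolt = 1*1 = 1, Seal = 1*4 = 4.
Iteration 3: components of {Bearing,Bolt,Seal} -> Arm = 2*3 = 6, Clip = 1*4 = 4, Motor = 2*1 = 2.
Iteration 4: components of {Arm,Clip,Motor} -> Base = 2*3 = 6, Gizmo = 2*5 = 10, Housing = 2*1 = 2.
Iteration 5: no further components; recursion stops.
Total rows emitted: 11.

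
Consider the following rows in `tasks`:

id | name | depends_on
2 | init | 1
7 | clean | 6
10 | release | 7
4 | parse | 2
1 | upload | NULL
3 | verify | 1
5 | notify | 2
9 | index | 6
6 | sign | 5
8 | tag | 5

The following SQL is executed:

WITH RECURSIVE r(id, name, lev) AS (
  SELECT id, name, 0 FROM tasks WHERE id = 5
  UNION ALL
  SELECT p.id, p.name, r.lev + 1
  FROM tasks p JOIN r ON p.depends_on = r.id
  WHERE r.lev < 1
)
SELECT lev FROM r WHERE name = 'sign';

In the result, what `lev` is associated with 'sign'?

1

Base: id=5 (notify) at lev 0.
Iteration 1: rows with depends_on in {5} -> sign (id 6, lev 1), tag (id 8, lev 1).
Iteration 2: lev < 1 fails for all current rows; recursion stops.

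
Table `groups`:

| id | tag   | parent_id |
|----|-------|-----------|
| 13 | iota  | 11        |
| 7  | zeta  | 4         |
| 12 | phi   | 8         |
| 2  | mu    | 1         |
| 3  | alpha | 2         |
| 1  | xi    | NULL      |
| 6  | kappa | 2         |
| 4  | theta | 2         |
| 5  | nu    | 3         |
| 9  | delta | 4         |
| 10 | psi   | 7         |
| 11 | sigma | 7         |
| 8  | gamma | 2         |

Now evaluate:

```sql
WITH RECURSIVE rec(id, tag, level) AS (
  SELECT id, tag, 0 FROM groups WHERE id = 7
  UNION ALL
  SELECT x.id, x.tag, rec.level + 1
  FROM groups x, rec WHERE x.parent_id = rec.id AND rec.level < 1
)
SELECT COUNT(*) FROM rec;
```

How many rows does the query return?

3

Base: id=7 (zeta) at level 0.
Iteration 1: rows with parent_id in {7} -> psi (id 10, level 1), sigma (id 11, level 1).
Iteration 2: level < 1 fails for all current rows; recursion stops.
Total rows emitted: 3.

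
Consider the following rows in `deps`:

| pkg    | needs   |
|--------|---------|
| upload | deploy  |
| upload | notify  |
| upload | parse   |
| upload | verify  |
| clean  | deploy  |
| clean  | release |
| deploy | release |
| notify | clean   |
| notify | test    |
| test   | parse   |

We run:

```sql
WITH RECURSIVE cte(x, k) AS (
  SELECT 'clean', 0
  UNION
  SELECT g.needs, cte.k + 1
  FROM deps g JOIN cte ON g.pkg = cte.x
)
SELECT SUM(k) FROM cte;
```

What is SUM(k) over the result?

Base: (clean, k=0).
Iteration 1: edges from {clean} -> (deploy, k=1), (release, k=1).
Iteration 2: edges from {deploy,release} -> (release, k=2).
Iteration 3: no outgoing edges from {release}; recursion stops.
SUM(k) = 0 + 1 + 1 + 2 = 4.

4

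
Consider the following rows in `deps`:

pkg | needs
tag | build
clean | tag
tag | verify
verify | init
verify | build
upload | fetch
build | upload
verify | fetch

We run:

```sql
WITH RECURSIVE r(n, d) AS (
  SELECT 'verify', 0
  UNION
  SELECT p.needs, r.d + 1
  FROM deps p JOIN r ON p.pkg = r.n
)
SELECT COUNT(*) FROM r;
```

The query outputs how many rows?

6

Base: (verify, d=0).
Iteration 1: edges from {verify} -> (build, d=1), (fetch, d=1), (init, d=1).
Iteration 2: edges from {build,fetch,init} -> (upload, d=2).
Iteration 3: edges from {upload} -> (fetch, d=3).
Iteration 4: no outgoing edges from {fetch}; recursion stops.
Total rows emitted: 6.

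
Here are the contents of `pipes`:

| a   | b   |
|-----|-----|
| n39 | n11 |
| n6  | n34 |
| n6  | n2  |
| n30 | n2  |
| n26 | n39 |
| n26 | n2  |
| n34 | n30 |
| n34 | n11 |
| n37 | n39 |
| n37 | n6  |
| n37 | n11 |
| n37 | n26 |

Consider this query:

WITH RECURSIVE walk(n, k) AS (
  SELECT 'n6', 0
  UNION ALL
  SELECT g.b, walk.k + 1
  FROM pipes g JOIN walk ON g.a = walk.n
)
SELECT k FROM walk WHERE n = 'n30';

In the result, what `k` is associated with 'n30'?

Base: (n6, k=0).
Iteration 1: edges from {n6} -> (n2, k=1), (n34, k=1).
Iteration 2: edges from {n2,n34} -> (n11, k=2), (n30, k=2).
Iteration 3: edges from {n11,n30} -> (n2, k=3).
Iteration 4: no outgoing edges from {n2}; recursion stops.

2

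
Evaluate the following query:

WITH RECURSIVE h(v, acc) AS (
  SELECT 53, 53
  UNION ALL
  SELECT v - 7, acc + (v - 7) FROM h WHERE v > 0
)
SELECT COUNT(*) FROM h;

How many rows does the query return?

Base: v=53, acc=53.
Iteration 1: 53 > 0 holds -> v = 53 - 7 = 46, acc = 53 + 46 = 99.
Iteration 2: 46 > 0 holds -> v = 46 - 7 = 39, acc = 99 + 39 = 138.
Iteration 3: 39 > 0 holds -> v = 39 - 7 = 32, acc = 138 + 32 = 170.
Iteration 4: 32 > 0 holds -> v = 32 - 7 = 25, acc = 170 + 25 = 195.
Iteration 5: 25 > 0 holds -> v = 25 - 7 = 18, acc = 195 + 18 = 213.
Iteration 6: 18 > 0 holds -> v = 18 - 7 = 11, acc = 213 + 11 = 224.
Iteration 7: 11 > 0 holds -> v = 11 - 7 = 4, acc = 224 + 4 = 228.
Iteration 8: 4 > 0 holds -> v = 4 - 7 = -3, acc = 228 + -3 = 225.
Iteration 9: -3 > 0 fails; recursion stops.
Total rows emitted: 9.

9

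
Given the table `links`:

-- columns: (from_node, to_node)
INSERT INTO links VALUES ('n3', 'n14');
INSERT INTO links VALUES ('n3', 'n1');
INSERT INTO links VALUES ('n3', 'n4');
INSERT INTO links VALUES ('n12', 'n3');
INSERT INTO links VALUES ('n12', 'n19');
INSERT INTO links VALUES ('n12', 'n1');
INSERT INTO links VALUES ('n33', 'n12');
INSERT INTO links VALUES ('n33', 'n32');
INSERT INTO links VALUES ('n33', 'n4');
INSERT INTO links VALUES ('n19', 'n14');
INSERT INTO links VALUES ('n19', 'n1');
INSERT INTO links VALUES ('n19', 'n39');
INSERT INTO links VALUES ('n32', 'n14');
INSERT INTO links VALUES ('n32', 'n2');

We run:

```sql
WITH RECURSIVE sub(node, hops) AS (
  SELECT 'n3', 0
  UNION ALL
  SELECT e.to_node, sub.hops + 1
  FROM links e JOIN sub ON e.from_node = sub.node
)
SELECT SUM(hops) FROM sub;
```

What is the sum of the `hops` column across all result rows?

Base: (n3, hops=0).
Iteration 1: edges from {n3} -> (n1, hops=1), (n14, hops=1), (n4, hops=1).
Iteration 2: no outgoing edges from {n1,n14,n4}; recursion stops.
SUM(hops) = 0 + 1 + 1 + 1 = 3.

3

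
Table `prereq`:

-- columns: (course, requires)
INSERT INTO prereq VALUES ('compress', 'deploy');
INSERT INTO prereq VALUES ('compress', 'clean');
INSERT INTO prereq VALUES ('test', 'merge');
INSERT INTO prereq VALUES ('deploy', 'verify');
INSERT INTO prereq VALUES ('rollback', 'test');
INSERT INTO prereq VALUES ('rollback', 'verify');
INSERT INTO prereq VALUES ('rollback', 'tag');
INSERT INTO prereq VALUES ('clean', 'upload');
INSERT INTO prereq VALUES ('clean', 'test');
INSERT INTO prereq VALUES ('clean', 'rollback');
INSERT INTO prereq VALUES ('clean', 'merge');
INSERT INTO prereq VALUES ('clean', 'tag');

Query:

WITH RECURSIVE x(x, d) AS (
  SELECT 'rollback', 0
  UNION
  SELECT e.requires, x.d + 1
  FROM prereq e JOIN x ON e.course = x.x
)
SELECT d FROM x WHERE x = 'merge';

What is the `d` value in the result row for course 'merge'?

2

Base: (rollback, d=0).
Iteration 1: edges from {rollback} -> (tag, d=1), (test, d=1), (verify, d=1).
Iteration 2: edges from {tag,test,verify} -> (merge, d=2).
Iteration 3: no outgoing edges from {merge}; recursion stops.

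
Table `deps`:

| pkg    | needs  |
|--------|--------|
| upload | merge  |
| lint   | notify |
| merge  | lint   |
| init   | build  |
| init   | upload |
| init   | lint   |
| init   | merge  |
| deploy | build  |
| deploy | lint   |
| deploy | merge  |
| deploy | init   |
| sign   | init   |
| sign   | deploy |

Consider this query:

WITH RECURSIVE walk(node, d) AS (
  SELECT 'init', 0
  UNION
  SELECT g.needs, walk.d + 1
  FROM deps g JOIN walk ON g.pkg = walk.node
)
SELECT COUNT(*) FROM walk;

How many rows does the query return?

Base: (init, d=0).
Iteration 1: edges from {init} -> (build, d=1), (lint, d=1), (merge, d=1), (upload, d=1).
Iteration 2: edges from {build,lint,merge,upload} -> (lint, d=2), (merge, d=2), (notify, d=2).
Iteration 3: edges from {lint,merge,notify} -> (lint, d=3), (notify, d=3).
Iteration 4: edges from {lint,notify} -> (notify, d=4).
Iteration 5: no outgoing edges from {notify}; recursion stops.
Total rows emitted: 11.

11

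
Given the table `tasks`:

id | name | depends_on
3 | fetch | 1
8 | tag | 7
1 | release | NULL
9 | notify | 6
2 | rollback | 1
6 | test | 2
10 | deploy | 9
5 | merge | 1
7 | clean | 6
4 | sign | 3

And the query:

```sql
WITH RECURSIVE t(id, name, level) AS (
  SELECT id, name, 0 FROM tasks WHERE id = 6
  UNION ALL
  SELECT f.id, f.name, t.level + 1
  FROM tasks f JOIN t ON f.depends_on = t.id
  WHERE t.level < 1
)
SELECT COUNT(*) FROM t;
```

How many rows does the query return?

3

Base: id=6 (test) at level 0.
Iteration 1: rows with depends_on in {6} -> clean (id 7, level 1), notify (id 9, level 1).
Iteration 2: level < 1 fails for all current rows; recursion stops.
Total rows emitted: 3.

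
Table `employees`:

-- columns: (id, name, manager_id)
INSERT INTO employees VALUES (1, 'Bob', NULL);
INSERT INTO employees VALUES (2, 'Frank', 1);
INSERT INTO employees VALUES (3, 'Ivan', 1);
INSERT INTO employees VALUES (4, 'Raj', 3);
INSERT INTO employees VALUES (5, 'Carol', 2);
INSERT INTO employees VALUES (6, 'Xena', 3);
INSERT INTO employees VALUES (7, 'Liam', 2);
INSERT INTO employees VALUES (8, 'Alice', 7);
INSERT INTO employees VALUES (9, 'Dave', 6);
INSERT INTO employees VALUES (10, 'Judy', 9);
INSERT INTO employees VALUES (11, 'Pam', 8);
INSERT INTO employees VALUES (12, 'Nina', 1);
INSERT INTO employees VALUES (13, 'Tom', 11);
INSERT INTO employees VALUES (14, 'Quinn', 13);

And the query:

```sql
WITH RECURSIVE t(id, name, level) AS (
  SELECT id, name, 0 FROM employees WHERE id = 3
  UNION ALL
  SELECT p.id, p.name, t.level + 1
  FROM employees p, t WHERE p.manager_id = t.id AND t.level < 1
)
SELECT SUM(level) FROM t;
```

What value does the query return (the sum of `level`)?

Base: id=3 (Ivan) at level 0.
Iteration 1: rows with manager_id in {3} -> Raj (id 4, level 1), Xena (id 6, level 1).
Iteration 2: level < 1 fails for all current rows; recursion stops.
SUM(level) = 0 + 1 + 1 = 2.

2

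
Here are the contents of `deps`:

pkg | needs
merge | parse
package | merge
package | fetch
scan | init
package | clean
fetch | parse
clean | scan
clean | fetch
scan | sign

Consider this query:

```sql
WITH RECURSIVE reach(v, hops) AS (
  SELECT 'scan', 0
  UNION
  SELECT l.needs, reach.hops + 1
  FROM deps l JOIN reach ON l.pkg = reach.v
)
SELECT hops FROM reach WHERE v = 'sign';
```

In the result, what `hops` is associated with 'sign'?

Base: (scan, hops=0).
Iteration 1: edges from {scan} -> (init, hops=1), (sign, hops=1).
Iteration 2: no outgoing edges from {init,sign}; recursion stops.

1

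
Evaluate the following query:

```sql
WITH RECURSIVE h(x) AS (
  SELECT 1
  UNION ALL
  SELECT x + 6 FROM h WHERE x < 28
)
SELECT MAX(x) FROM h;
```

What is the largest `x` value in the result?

Base: x=1.
Iteration 1: 1 < 28 holds -> x = 1 + 6 = 7.
Iteration 2: 7 < 28 holds -> x = 7 + 6 = 13.
Iteration 3: 13 < 28 holds -> x = 13 + 6 = 19.
Iteration 4: 19 < 28 holds -> x = 19 + 6 = 25.
Iteration 5: 25 < 28 holds -> x = 25 + 6 = 31.
Iteration 6: 31 < 28 fails; recursion stops.
x values: 1, 7, 13, 19, 25, 31; the maximum is 31.

31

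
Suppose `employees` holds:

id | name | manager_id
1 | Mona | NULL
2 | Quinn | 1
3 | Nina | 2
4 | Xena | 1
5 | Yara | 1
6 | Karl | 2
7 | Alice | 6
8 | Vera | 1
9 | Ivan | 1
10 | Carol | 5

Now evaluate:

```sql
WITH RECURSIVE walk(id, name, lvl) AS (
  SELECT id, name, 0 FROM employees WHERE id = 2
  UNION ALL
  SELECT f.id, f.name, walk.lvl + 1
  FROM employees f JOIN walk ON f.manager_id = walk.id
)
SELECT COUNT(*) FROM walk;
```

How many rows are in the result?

4

Base: id=2 (Quinn) at lvl 0.
Iteration 1: rows with manager_id in {2} -> Nina (id 3, lvl 1), Karl (id 6, lvl 1).
Iteration 2: rows with manager_id in {3,6} -> Alice (id 7, lvl 2).
Iteration 3: no rows with manager_id in {7}; recursion stops.
Total rows emitted: 4.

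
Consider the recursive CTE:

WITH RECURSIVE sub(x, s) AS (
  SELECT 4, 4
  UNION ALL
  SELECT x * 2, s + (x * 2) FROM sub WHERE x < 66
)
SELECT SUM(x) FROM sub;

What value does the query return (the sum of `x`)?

252

Base: x=4, s=4.
Iteration 1: 4 < 66 holds -> x = 4 * 2 = 8, s = 4 + 8 = 12.
Iteration 2: 8 < 66 holds -> x = 8 * 2 = 16, s = 12 + 16 = 28.
Iteration 3: 16 < 66 holds -> x = 16 * 2 = 32, s = 28 + 32 = 60.
Iteration 4: 32 < 66 holds -> x = 32 * 2 = 64, s = 60 + 64 = 124.
Iteration 5: 64 < 66 holds -> x = 64 * 2 = 128, s = 124 + 128 = 252.
Iteration 6: 128 < 66 fails; recursion stops.
SUM(x) = 4 + 8 + 16 + 32 + 64 + 128 = 252.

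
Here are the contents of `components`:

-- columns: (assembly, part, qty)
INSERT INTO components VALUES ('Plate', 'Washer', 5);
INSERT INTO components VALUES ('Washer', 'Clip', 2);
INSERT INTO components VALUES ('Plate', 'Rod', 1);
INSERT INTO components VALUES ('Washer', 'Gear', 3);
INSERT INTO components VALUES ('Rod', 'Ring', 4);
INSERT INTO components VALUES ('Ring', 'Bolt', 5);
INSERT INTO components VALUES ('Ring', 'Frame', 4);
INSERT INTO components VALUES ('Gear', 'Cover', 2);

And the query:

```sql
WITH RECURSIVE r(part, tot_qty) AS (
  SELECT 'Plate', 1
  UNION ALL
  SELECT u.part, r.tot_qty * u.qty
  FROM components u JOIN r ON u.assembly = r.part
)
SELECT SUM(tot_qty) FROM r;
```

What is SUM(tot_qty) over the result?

102

Base: (Plate, tot_qty=1).
Iteration 1: components of {Plate} -> Rod = 1*1 = 1, Washer = 1*5 = 5.
Iteration 2: components of {Rod,Washer} -> Clip = 5*2 = 10, Gear = 5*3 = 15, Ring = 1*4 = 4.
Iteration 3: components of {Clip,Gear,Ring} -> Bolt = 4*5 = 20, Cover = 15*2 = 30, Frame = 4*4 = 16.
Iteration 4: no further components; recursion stops.
SUM(tot_qty) = 1 + 5 + 1 + 10 + 15 + 4 + 30 + 20 + 16 = 102.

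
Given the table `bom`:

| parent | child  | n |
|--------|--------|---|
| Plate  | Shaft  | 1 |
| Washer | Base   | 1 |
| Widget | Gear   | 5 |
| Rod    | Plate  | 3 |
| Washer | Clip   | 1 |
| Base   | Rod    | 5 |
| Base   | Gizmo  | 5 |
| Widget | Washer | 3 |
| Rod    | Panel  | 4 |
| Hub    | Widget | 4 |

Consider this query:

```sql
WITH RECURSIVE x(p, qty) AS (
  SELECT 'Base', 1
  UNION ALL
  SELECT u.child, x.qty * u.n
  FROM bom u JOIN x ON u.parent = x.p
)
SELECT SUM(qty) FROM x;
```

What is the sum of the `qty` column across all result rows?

Base: (Base, qty=1).
Iteration 1: components of {Base} -> Gizmo = 1*5 = 5, Rod = 1*5 = 5.
Iteration 2: components of {Gizmo,Rod} -> Panel = 5*4 = 20, Plate = 5*3 = 15.
Iteration 3: components of {Panel,Plate} -> Shaft = 15*1 = 15.
Iteration 4: no further components; recursion stops.
SUM(qty) = 1 + 5 + 5 + 20 + 15 + 15 = 61.

61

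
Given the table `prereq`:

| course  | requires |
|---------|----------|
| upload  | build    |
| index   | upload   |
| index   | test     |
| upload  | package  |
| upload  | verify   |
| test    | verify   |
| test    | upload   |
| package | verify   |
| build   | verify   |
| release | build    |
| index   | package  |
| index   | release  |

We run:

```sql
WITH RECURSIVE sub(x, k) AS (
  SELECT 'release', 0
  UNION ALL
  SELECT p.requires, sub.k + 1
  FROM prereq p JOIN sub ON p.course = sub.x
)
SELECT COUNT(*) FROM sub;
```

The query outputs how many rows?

Base: (release, k=0).
Iteration 1: edges from {release} -> (build, k=1).
Iteration 2: edges from {build} -> (verify, k=2).
Iteration 3: no outgoing edges from {verify}; recursion stops.
Total rows emitted: 3.

3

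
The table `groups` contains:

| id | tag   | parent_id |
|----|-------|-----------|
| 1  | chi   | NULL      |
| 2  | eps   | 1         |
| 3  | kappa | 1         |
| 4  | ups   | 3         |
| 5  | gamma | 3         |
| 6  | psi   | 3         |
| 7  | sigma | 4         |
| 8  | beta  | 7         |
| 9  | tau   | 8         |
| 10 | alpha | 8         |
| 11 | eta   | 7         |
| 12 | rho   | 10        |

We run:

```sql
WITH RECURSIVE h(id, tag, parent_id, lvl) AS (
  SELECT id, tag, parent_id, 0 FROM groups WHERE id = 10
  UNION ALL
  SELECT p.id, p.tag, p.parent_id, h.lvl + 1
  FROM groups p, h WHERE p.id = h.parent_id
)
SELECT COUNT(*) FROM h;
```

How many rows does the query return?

6

Base: id=10 (alpha), parent_id=8, lvl 0.
Iteration 1: join on id=8 -> beta (id 8, parent_id=7, lvl 1).
Iteration 2: join on id=7 -> sigma (id 7, parent_id=4, lvl 2).
Iteration 3: join on id=4 -> ups (id 4, parent_id=3, lvl 3).
Iteration 4: join on id=3 -> kappa (id 3, parent_id=1, lvl 4).
Iteration 5: join on id=1 -> chi (id 1, parent_id=NULL, lvl 5).
Iteration 6: parent_id is NULL; no match; recursion stops.
Total rows emitted: 6.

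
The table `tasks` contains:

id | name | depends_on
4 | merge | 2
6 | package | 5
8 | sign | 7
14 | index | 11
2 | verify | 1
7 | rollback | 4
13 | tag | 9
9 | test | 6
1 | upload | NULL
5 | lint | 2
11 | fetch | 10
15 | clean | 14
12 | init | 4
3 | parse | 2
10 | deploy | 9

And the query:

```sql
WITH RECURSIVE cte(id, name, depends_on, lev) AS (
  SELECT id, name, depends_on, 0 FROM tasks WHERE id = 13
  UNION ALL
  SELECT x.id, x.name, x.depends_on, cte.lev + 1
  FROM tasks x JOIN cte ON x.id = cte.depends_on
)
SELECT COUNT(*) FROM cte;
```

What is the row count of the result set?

6

Base: id=13 (tag), depends_on=9, lev 0.
Iteration 1: join on id=9 -> test (id 9, depends_on=6, lev 1).
Iteration 2: join on id=6 -> package (id 6, depends_on=5, lev 2).
Iteration 3: join on id=5 -> lint (id 5, depends_on=2, lev 3).
Iteration 4: join on id=2 -> verify (id 2, depends_on=1, lev 4).
Iteration 5: join on id=1 -> upload (id 1, depends_on=NULL, lev 5).
Iteration 6: depends_on is NULL; no match; recursion stops.
Total rows emitted: 6.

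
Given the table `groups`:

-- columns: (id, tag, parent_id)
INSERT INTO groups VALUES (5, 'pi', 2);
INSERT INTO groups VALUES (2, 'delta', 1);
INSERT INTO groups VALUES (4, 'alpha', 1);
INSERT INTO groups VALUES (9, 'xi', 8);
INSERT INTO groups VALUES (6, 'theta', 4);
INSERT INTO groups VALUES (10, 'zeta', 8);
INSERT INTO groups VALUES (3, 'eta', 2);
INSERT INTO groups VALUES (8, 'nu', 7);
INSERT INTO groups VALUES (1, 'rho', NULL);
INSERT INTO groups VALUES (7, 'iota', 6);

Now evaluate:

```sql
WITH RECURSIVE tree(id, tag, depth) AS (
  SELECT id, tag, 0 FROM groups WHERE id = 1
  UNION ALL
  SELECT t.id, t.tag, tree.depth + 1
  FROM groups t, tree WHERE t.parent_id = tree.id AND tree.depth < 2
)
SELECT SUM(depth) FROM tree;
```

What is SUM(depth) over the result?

8

Base: id=1 (rho) at depth 0.
Iteration 1: rows with parent_id in {1} -> delta (id 2, depth 1), alpha (id 4, depth 1).
Iteration 2: rows with parent_id in {2,4} -> eta (id 3, depth 2), pi (id 5, depth 2), theta (id 6, depth 2).
Iteration 3: depth < 2 fails for all current rows; recursion stops.
SUM(depth) = 0 + 1 + 1 + 2 + 2 + 2 = 8.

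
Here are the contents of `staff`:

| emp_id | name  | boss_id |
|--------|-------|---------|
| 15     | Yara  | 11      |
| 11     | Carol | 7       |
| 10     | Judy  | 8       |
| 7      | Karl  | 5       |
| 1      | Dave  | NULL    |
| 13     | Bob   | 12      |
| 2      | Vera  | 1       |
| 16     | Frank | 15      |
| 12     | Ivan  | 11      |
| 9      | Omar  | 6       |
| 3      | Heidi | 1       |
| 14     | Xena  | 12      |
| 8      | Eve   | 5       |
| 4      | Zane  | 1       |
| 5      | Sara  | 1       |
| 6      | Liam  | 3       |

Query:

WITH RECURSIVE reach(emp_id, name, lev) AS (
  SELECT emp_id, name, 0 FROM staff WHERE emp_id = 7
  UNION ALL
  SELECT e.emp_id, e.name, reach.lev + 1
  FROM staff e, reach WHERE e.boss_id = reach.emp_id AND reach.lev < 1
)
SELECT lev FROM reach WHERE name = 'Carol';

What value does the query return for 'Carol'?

Base: emp_id=7 (Karl) at lev 0.
Iteration 1: rows with boss_id in {7} -> Carol (id 11, lev 1).
Iteration 2: lev < 1 fails for all current rows; recursion stops.

1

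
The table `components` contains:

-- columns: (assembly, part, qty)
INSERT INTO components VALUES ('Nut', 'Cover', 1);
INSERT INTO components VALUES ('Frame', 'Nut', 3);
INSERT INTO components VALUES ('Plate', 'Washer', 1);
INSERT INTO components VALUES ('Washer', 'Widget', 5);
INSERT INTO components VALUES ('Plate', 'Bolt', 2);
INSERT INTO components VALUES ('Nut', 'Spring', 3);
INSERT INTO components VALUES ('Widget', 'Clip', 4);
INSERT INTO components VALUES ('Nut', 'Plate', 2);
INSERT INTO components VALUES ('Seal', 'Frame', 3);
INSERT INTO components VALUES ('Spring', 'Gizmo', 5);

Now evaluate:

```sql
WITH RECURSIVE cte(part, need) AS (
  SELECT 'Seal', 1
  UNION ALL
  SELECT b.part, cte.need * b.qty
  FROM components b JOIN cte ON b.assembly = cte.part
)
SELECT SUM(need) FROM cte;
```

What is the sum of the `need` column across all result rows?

706

Base: (Seal, need=1).
Iteration 1: components of {Seal} -> Frame = 1*3 = 3.
Iteration 2: components of {Frame} -> Nut = 3*3 = 9.
Iteration 3: components of {Nut} -> Cover = 9*1 = 9, Plate = 9*2 = 18, Spring = 9*3 = 27.
Iteration 4: components of {Cover,Plate,Spring} -> Bolt = 18*2 = 36, Gizmo = 27*5 = 135, Washer = 18*1 = 18.
Iteration 5: components of {Bolt,Gizmo,Washer} -> Widget = 18*5 = 90.
Iteration 6: components of {Widget} -> Clip = 90*4 = 360.
Iteration 7: no further components; recursion stops.
SUM(need) = 1 + 3 + 9 + 18 + 9 + 27 + 36 + 18 + 135 + 90 + 360 = 706.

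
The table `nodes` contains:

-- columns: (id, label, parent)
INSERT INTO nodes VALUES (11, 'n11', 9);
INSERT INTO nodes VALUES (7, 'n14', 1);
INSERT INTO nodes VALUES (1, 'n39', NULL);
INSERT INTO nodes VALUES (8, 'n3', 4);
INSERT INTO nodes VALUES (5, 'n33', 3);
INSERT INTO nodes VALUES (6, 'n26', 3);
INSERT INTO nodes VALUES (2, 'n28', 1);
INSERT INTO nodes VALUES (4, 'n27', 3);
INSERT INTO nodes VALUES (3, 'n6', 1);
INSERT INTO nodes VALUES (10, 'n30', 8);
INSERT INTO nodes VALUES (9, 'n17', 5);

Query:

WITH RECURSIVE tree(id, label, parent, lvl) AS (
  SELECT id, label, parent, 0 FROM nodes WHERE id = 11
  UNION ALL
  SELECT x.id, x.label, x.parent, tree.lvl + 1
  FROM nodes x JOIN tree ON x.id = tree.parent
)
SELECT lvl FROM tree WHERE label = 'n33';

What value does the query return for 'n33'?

Base: id=11 (n11), parent=9, lvl 0.
Iteration 1: join on id=9 -> n17 (id 9, parent=5, lvl 1).
Iteration 2: join on id=5 -> n33 (id 5, parent=3, lvl 2).
Iteration 3: join on id=3 -> n6 (id 3, parent=1, lvl 3).
Iteration 4: join on id=1 -> n39 (id 1, parent=NULL, lvl 4).
Iteration 5: parent is NULL; no match; recursion stops.

2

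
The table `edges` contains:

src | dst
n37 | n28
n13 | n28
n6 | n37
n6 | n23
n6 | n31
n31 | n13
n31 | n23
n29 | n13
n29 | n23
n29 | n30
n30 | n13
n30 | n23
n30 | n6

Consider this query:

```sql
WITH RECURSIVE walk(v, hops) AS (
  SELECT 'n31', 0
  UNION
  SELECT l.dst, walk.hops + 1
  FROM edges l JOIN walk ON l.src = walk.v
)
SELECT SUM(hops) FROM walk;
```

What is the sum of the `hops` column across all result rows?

Base: (n31, hops=0).
Iteration 1: edges from {n31} -> (n13, hops=1), (n23, hops=1).
Iteration 2: edges from {n13,n23} -> (n28, hops=2).
Iteration 3: no outgoing edges from {n28}; recursion stops.
SUM(hops) = 0 + 1 + 1 + 2 = 4.

4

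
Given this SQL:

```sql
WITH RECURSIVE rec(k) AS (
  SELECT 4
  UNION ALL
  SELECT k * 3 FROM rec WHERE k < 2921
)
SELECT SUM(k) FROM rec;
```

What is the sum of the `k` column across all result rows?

Base: k=4.
Iteration 1: 4 < 2921 holds -> k = 4 * 3 = 12.
Iteration 2: 12 < 2921 holds -> k = 12 * 3 = 36.
Iteration 3: 36 < 2921 holds -> k = 36 * 3 = 108.
Iteration 4: 108 < 2921 holds -> k = 108 * 3 = 324.
Iteration 5: 324 < 2921 holds -> k = 324 * 3 = 972.
Iteration 6: 972 < 2921 holds -> k = 972 * 3 = 2916.
Iteration 7: 2916 < 2921 holds -> k = 2916 * 3 = 8748.
Iteration 8: 8748 < 2921 fails; recursion stops.
SUM(k) = 4 + 12 + 36 + 108 + 324 + 972 + 2916 + 8748 = 13120.

13120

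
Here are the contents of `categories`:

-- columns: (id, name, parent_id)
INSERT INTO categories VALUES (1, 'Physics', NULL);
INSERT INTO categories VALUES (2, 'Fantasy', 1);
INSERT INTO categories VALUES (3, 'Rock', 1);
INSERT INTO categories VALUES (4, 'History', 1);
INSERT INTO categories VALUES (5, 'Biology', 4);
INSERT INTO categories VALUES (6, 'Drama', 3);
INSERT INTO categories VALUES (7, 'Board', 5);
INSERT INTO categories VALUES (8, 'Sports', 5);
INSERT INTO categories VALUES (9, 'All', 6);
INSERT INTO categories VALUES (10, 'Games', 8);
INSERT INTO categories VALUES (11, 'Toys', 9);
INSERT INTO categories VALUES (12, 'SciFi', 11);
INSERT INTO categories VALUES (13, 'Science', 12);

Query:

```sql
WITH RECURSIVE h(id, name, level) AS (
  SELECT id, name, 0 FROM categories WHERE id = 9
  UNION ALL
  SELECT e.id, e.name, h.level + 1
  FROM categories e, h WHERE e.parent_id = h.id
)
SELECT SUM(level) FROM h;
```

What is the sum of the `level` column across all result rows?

Base: id=9 (All) at level 0.
Iteration 1: rows with parent_id in {9} -> Toys (id 11, level 1).
Iteration 2: rows with parent_id in {11} -> SciFi (id 12, level 2).
Iteration 3: rows with parent_id in {12} -> Science (id 13, level 3).
Iteration 4: no rows with parent_id in {13}; recursion stops.
SUM(level) = 0 + 1 + 2 + 3 = 6.

6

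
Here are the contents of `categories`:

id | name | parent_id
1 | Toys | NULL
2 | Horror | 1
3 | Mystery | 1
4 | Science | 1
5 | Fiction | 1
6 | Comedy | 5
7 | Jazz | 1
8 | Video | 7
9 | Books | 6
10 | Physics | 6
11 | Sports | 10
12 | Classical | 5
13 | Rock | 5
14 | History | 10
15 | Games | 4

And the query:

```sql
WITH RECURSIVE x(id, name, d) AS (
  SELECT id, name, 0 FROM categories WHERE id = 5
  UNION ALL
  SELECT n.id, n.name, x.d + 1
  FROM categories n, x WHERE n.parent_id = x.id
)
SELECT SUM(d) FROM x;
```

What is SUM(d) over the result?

Base: id=5 (Fiction) at d 0.
Iteration 1: rows with parent_id in {5} -> Comedy (id 6, d 1), Classical (id 12, d 1), Rock (id 13, d 1).
Iteration 2: rows with parent_id in {6,12,13} -> Books (id 9, d 2), Physics (id 10, d 2).
Iteration 3: rows with parent_id in {9,10} -> Sports (id 11, d 3), History (id 14, d 3).
Iteration 4: no rows with parent_id in {11,14}; recursion stops.
SUM(d) = 0 + 1 + 1 + 1 + 2 + 2 + 3 + 3 = 13.

13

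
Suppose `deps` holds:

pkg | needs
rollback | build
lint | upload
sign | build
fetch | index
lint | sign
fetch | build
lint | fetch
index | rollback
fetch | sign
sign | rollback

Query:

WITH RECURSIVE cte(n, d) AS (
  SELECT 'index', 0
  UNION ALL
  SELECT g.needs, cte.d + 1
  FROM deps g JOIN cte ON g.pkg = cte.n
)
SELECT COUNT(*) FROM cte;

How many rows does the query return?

Base: (index, d=0).
Iteration 1: edges from {index} -> (rollback, d=1).
Iteration 2: edges from {rollback} -> (build, d=2).
Iteration 3: no outgoing edges from {build}; recursion stops.
Total rows emitted: 3.

3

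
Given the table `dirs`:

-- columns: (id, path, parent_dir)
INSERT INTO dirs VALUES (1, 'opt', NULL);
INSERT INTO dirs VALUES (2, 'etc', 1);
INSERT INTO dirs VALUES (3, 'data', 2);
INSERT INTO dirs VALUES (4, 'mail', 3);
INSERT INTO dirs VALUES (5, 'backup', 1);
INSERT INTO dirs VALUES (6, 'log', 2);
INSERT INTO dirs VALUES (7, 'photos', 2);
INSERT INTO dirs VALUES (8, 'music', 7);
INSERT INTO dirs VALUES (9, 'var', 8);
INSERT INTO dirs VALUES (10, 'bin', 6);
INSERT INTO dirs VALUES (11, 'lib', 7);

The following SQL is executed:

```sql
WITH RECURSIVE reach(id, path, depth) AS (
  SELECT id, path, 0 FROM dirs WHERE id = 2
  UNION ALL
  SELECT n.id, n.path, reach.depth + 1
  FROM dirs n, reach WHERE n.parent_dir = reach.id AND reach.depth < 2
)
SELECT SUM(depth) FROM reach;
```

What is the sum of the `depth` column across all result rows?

Base: id=2 (etc) at depth 0.
Iteration 1: rows with parent_dir in {2} -> data (id 3, depth 1), log (id 6, depth 1), photos (id 7, depth 1).
Iteration 2: rows with parent_dir in {3,6,7} -> mail (id 4, depth 2), music (id 8, depth 2), bin (id 10, depth 2), lib (id 11, depth 2).
Iteration 3: depth < 2 fails for all current rows; recursion stops.
SUM(depth) = 0 + 1 + 1 + 1 + 2 + 2 + 2 + 2 = 11.

11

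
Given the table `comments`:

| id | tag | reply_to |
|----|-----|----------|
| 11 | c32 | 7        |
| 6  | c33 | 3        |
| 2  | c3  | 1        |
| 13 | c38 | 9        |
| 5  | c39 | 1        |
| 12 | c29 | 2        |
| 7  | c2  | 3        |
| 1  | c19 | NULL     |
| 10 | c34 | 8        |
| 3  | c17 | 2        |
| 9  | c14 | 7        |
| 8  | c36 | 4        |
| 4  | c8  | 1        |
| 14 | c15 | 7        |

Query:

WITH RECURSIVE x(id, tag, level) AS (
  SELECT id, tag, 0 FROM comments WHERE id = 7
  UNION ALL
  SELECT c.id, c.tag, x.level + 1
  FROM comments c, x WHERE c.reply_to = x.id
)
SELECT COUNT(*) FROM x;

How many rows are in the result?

Base: id=7 (c2) at level 0.
Iteration 1: rows with reply_to in {7} -> c14 (id 9, level 1), c32 (id 11, level 1), c15 (id 14, level 1).
Iteration 2: rows with reply_to in {9,11,14} -> c38 (id 13, level 2).
Iteration 3: no rows with reply_to in {13}; recursion stops.
Total rows emitted: 5.

5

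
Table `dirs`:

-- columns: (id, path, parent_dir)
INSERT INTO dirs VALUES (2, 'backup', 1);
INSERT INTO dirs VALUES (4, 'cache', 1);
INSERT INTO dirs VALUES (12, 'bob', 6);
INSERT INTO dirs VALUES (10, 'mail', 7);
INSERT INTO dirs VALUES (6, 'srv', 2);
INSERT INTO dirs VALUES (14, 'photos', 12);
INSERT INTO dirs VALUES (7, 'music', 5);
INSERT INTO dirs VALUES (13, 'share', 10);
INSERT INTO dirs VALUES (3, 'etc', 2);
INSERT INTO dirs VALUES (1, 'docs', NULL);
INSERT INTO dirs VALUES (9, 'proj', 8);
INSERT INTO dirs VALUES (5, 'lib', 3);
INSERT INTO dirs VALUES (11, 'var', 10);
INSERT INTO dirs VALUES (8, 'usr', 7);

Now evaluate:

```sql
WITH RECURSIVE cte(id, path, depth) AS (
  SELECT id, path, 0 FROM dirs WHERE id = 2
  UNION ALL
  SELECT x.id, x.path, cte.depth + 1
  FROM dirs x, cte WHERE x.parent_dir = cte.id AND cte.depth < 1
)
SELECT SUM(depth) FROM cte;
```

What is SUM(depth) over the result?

Base: id=2 (backup) at depth 0.
Iteration 1: rows with parent_dir in {2} -> etc (id 3, depth 1), srv (id 6, depth 1).
Iteration 2: depth < 1 fails for all current rows; recursion stops.
SUM(depth) = 0 + 1 + 1 = 2.

2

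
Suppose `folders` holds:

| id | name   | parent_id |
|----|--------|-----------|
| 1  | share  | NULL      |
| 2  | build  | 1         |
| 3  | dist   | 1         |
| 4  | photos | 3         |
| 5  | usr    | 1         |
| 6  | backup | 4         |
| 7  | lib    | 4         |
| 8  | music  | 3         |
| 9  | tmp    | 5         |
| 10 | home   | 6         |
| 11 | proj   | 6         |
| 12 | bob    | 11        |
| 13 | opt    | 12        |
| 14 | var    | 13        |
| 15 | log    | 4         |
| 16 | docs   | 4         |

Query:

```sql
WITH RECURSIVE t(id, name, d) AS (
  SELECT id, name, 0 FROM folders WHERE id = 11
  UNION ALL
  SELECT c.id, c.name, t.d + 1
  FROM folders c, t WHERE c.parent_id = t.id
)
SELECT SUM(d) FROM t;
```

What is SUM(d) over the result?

Base: id=11 (proj) at d 0.
Iteration 1: rows with parent_id in {11} -> bob (id 12, d 1).
Iteration 2: rows with parent_id in {12} -> opt (id 13, d 2).
Iteration 3: rows with parent_id in {13} -> var (id 14, d 3).
Iteration 4: no rows with parent_id in {14}; recursion stops.
SUM(d) = 0 + 1 + 2 + 3 = 6.

6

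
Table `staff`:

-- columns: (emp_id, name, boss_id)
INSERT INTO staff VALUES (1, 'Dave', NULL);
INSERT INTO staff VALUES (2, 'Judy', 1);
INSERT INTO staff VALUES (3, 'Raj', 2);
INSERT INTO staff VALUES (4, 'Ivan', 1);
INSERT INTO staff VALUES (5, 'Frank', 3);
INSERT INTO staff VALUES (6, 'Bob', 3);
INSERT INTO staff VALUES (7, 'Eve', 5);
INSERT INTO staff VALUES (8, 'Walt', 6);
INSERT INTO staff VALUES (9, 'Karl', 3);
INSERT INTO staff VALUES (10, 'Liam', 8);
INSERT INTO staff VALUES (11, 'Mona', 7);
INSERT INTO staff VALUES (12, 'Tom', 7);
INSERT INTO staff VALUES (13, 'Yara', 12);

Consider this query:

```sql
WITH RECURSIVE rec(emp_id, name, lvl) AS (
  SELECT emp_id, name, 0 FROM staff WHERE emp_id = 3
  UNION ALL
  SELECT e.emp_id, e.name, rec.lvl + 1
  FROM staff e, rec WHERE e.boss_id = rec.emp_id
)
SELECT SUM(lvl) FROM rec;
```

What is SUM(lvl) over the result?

20

Base: emp_id=3 (Raj) at lvl 0.
Iteration 1: rows with boss_id in {3} -> Frank (id 5, lvl 1), Bob (id 6, lvl 1), Karl (id 9, lvl 1).
Iteration 2: rows with boss_id in {5,6,9} -> Eve (id 7, lvl 2), Walt (id 8, lvl 2).
Iteration 3: rows with boss_id in {7,8} -> Liam (id 10, lvl 3), Mona (id 11, lvl 3), Tom (id 12, lvl 3).
Iteration 4: rows with boss_id in {10,11,12} -> Yara (id 13, lvl 4).
Iteration 5: no rows with boss_id in {13}; recursion stops.
SUM(lvl) = 0 + 1 + 1 + 1 + 2 + 2 + 3 + 3 + 3 + 4 = 20.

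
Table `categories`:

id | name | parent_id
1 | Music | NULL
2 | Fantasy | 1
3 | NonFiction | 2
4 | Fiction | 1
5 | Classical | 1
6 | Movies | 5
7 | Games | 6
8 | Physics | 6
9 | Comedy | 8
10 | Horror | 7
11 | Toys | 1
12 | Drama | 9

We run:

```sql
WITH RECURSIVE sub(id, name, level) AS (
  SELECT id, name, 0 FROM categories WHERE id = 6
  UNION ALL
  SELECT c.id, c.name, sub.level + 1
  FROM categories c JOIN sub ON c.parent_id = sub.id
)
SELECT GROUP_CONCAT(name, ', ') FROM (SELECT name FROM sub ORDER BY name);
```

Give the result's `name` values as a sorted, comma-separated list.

Comedy, Drama, Games, Horror, Movies, Physics

Base: id=6 (Movies) at level 0.
Iteration 1: rows with parent_id in {6} -> Games (id 7, level 1), Physics (id 8, level 1).
Iteration 2: rows with parent_id in {7,8} -> Comedy (id 9, level 2), Horror (id 10, level 2).
Iteration 3: rows with parent_id in {9,10} -> Drama (id 12, level 3).
Iteration 4: no rows with parent_id in {12}; recursion stops.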